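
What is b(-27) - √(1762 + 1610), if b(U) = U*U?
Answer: 729 - 2*√843 ≈ 670.93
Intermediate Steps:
b(U) = U²
b(-27) - √(1762 + 1610) = (-27)² - √(1762 + 1610) = 729 - √3372 = 729 - 2*√843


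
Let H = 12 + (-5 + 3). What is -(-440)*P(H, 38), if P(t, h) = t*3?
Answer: 13200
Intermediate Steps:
H = 10 (H = 12 - 2 = 10)
P(t, h) = 3*t
-(-440)*P(H, 38) = -(-440)*3*10 = -(-440)*30 = -1*(-13200) = 13200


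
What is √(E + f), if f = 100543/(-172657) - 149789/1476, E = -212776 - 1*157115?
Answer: I*√667470659250285627661/42473622 ≈ 608.27*I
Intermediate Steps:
E = -369891 (E = -212776 - 157115 = -369891)
f = -26010520841/254841732 (f = 100543*(-1/172657) - 149789*1/1476 = -100543/172657 - 149789/1476 = -26010520841/254841732 ≈ -102.07)
√(E + f) = √(-369891 - 26010520841/254841732) = √(-94289673612053/254841732) = I*√667470659250285627661/42473622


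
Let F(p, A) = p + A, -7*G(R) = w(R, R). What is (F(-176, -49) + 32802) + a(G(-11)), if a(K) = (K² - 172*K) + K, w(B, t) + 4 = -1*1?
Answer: 1590313/49 ≈ 32455.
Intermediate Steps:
w(B, t) = -5 (w(B, t) = -4 - 1*1 = -4 - 1 = -5)
G(R) = 5/7 (G(R) = -⅐*(-5) = 5/7)
F(p, A) = A + p
a(K) = K² - 171*K
(F(-176, -49) + 32802) + a(G(-11)) = ((-49 - 176) + 32802) + 5*(-171 + 5/7)/7 = (-225 + 32802) + (5/7)*(-1192/7) = 32577 - 5960/49 = 1590313/49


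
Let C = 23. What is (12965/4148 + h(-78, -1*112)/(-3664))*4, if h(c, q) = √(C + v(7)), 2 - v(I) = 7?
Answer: 12965/1037 - 3*√2/916 ≈ 12.498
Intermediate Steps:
v(I) = -5 (v(I) = 2 - 1*7 = 2 - 7 = -5)
h(c, q) = 3*√2 (h(c, q) = √(23 - 5) = √18 = 3*√2)
(12965/4148 + h(-78, -1*112)/(-3664))*4 = (12965/4148 + (3*√2)/(-3664))*4 = (12965*(1/4148) + (3*√2)*(-1/3664))*4 = (12965/4148 - 3*√2/3664)*4 = 12965/1037 - 3*√2/916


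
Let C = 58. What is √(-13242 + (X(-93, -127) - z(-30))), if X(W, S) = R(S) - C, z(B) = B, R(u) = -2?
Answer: 2*I*√3318 ≈ 115.2*I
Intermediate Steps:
X(W, S) = -60 (X(W, S) = -2 - 1*58 = -2 - 58 = -60)
√(-13242 + (X(-93, -127) - z(-30))) = √(-13242 + (-60 - 1*(-30))) = √(-13242 + (-60 + 30)) = √(-13242 - 30) = √(-13272) = 2*I*√3318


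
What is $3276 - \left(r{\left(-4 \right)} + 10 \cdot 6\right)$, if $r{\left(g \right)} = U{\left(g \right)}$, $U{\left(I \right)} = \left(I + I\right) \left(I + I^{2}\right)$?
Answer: $3312$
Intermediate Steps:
$U{\left(I \right)} = 2 I \left(I + I^{2}\right)$
$r{\left(g \right)} = 2 g^{2} \left(1 + g\right)$
$3276 - \left(r{\left(-4 \right)} + 10 \cdot 6\right) = 3276 - \left(2 \left(-4\right)^{2} \left(1 - 4\right) + 10 \cdot 6\right) = 3276 - \left(2 \cdot 16 \left(-3\right) + 60\right) = 3276 - \left(-96 + 60\right) = 3276 - -36 = 3276 + 36 = 3312$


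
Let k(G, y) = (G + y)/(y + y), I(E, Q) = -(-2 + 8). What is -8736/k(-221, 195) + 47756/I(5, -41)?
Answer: 369242/3 ≈ 1.2308e+5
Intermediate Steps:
I(E, Q) = -6 (I(E, Q) = -1*6 = -6)
k(G, y) = (G + y)/(2*y) (k(G, y) = (G + y)/((2*y)) = (G + y)*(1/(2*y)) = (G + y)/(2*y))
-8736/k(-221, 195) + 47756/I(5, -41) = -8736*390/(-221 + 195) + 47756/(-6) = -8736/((½)*(1/195)*(-26)) + 47756*(-⅙) = -8736/(-1/15) - 23878/3 = -8736*(-15) - 23878/3 = 131040 - 23878/3 = 369242/3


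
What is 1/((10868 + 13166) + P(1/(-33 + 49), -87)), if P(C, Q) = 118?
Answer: 1/24152 ≈ 4.1404e-5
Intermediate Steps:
1/((10868 + 13166) + P(1/(-33 + 49), -87)) = 1/((10868 + 13166) + 118) = 1/(24034 + 118) = 1/24152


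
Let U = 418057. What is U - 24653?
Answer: 393404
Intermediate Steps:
U - 24653 = 418057 - 24653 = 393404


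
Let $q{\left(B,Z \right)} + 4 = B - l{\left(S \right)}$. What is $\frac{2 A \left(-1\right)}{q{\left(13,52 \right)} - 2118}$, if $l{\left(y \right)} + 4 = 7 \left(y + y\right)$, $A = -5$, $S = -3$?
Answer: $- \frac{10}{2063} \approx -0.0048473$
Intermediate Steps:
$l{\left(y \right)} = -4 + 14 y$ ($l{\left(y \right)} = -4 + 7 \left(y + y\right) = -4 + 7 \cdot 2 y = -4 + 14 y$)
$q{\left(B,Z \right)} = 42 + B$ ($q{\left(B,Z \right)} = -4 - \left(-4 - 42 - B\right) = -4 + \left(B - \left(-4 - 42\right)\right) = -4 + \left(B - -46\right) = -4 + \left(B + 46\right) = -4 + \left(46 + B\right) = 42 + B$)
$\frac{2 A \left(-1\right)}{q{\left(13,52 \right)} - 2118} = \frac{2 \left(-5\right) \left(-1\right)}{\left(42 + 13\right) - 2118} = \frac{\left(-10\right) \left(-1\right)}{55 - 2118} = \frac{10}{-2063} = 10 \left(- \frac{1}{2063}\right) = - \frac{10}{2063}$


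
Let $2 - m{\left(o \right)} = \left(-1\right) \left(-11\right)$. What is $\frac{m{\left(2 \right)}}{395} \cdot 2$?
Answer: $- \frac{18}{395} \approx -0.04557$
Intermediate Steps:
$m{\left(o \right)} = -9$ ($m{\left(o \right)} = 2 - \left(-1\right) \left(-11\right) = 2 - 11 = -9$)
$\frac{m{\left(2 \right)}}{395} \cdot 2 = - \frac{9}{395} \cdot 2 = \left(-9\right) \frac{1}{395} \cdot 2 = \left(- \frac{9}{395}\right) 2 = - \frac{18}{395}$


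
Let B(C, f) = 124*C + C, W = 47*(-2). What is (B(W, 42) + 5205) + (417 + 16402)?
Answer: 10274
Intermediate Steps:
W = -94
B(C, f) = 125*C
(B(W, 42) + 5205) + (417 + 16402) = (125*(-94) + 5205) + (417 + 16402) = (-11750 + 5205) + 16819 = -6545 + 16819 = 10274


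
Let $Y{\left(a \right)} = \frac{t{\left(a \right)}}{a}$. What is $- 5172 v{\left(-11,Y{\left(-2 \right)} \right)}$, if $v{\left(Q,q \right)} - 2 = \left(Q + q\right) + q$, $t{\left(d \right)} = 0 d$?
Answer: $46548$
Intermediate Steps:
$t{\left(d \right)} = 0$
$Y{\left(a \right)} = 0$ ($Y{\left(a \right)} = \frac{0}{a} = 0$)
$v{\left(Q,q \right)} = 2 + Q + 2 q$ ($v{\left(Q,q \right)} = 2 + \left(\left(Q + q\right) + q\right) = 2 + \left(Q + 2 q\right) = 2 + Q + 2 q$)
$- 5172 v{\left(-11,Y{\left(-2 \right)} \right)} = - 5172 \left(2 - 11 + 2 \cdot 0\right) = - 5172 \left(2 - 11 + 0\right) = \left(-5172\right) \left(-9\right) = 46548$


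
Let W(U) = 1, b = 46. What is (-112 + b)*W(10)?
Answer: -66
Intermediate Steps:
(-112 + b)*W(10) = (-112 + 46)*1 = -66*1 = -66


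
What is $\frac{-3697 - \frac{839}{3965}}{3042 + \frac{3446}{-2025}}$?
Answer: $- \frac{1484268705}{1220546743} \approx -1.2161$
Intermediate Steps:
$\frac{-3697 - \frac{839}{3965}}{3042 + \frac{3446}{-2025}} = \frac{-3697 - \frac{839}{3965}}{3042 + 3446 \left(- \frac{1}{2025}\right)} = \frac{-3697 - \frac{839}{3965}}{3042 - \frac{3446}{2025}} = - \frac{14659444}{3965 \cdot \frac{6156604}{2025}} = \left(- \frac{14659444}{3965}\right) \frac{2025}{6156604} = - \frac{1484268705}{1220546743}$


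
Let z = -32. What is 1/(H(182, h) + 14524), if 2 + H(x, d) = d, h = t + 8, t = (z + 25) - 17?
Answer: 1/14506 ≈ 6.8937e-5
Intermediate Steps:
t = -24 (t = (-32 + 25) - 17 = -7 - 17 = -24)
h = -16 (h = -24 + 8 = -16)
H(x, d) = -2 + d
1/(H(182, h) + 14524) = 1/((-2 - 16) + 14524) = 1/(-18 + 14524) = 1/14506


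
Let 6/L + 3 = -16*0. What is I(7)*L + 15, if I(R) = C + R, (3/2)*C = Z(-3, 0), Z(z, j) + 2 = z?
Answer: 23/3 ≈ 7.6667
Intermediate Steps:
Z(z, j) = -2 + z
C = -10/3 (C = 2*(-2 - 3)/3 = (⅔)*(-5) = -10/3 ≈ -3.3333)
L = -2 (L = 6/(-3 - 16*0) = 6/(-3 + 0) = 6/(-3) = 6*(-⅓) = -2)
I(R) = -10/3 + R
I(7)*L + 15 = (-10/3 + 7)*(-2) + 15 = (11/3)*(-2) + 15 = -22/3 + 15 = 23/3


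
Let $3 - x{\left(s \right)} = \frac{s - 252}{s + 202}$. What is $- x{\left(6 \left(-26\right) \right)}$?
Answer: $- \frac{273}{23} \approx -11.87$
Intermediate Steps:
$x{\left(s \right)} = 3 - \frac{-252 + s}{202 + s}$ ($x{\left(s \right)} = 3 - \frac{s - 252}{s + 202} = 3 - \frac{-252 + s}{202 + s}$)
$- x{\left(6 \left(-26\right) \right)} = - \frac{2 \left(429 + 6 \left(-26\right)\right)}{202 + 6 \left(-26\right)} = - \frac{2 \left(429 - 156\right)}{202 - 156} = - \frac{2 \cdot 273}{46} = \left(-1\right) \frac{273}{23} = - \frac{273}{23}$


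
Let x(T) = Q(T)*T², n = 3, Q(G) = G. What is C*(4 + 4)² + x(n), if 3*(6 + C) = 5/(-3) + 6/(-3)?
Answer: -3917/9 ≈ -435.22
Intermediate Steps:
C = -65/9 (C = -6 + (5/(-3) + 6/(-3))/3 = -6 + (5*(-⅓) + 6*(-⅓))/3 = -6 + (-5/3 - 2)/3 = -6 + (⅓)*(-11/3) = -6 - 11/9 = -65/9 ≈ -7.2222)
x(T) = T³ (x(T) = T*T² = T³)
C*(4 + 4)² + x(n) = -65*(4 + 4)²/9 + 3³ = -65/9*8² + 27 = -65/9*64 + 27 = -4160/9 + 27 = -3917/9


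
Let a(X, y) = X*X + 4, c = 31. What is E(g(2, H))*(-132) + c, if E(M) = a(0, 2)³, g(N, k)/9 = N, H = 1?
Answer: -8417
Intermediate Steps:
g(N, k) = 9*N
a(X, y) = 4 + X² (a(X, y) = X² + 4 = 4 + X²)
E(M) = 64 (E(M) = (4 + 0²)³ = (4 + 0)³ = 4³ = 64)
E(g(2, H))*(-132) + c = 64*(-132) + 31 = -8448 + 31 = -8417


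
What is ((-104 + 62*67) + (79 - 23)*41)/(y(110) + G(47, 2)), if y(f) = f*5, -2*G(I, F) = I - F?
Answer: 12692/1055 ≈ 12.030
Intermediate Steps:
G(I, F) = F/2 - I/2 (G(I, F) = -(I - F)/2 = F/2 - I/2)
y(f) = 5*f
((-104 + 62*67) + (79 - 23)*41)/(y(110) + G(47, 2)) = ((-104 + 62*67) + (79 - 23)*41)/(5*110 + ((½)*2 - ½*47)) = ((-104 + 4154) + 56*41)/(550 + (1 - 47/2)) = (4050 + 2296)/(550 - 45/2) = 6346/(1055/2) = 6346*(2/1055) = 12692/1055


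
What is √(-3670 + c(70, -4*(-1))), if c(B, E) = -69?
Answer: I*√3739 ≈ 61.147*I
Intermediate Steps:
√(-3670 + c(70, -4*(-1))) = √(-3670 - 69) = √(-3739) = I*√3739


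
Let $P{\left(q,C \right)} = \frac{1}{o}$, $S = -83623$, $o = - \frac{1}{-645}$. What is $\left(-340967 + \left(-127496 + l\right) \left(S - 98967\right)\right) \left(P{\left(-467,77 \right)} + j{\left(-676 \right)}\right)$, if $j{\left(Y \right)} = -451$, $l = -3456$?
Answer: $4638575834322$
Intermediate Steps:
$o = \frac{1}{645}$ ($o = \left(-1\right) \left(- \frac{1}{645}\right) = \frac{1}{645} \approx 0.0015504$)
$P{\left(q,C \right)} = 645$ ($P{\left(q,C \right)} = \frac{1}{\frac{1}{645}} = 645$)
$\left(-340967 + \left(-127496 + l\right) \left(S - 98967\right)\right) \left(P{\left(-467,77 \right)} + j{\left(-676 \right)}\right) = \left(-340967 + \left(-127496 - 3456\right) \left(-83623 - 98967\right)\right) \left(645 - 451\right) = \left(-340967 - -23910525680\right) 194 = \left(-340967 + 23910525680\right) 194 = 23910184713 \cdot 194 = 4638575834322$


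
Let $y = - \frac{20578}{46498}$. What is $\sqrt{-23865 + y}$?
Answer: $\frac{i \sqrt{12899653572826}}{23249} \approx 154.48 i$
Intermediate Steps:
$y = - \frac{10289}{23249}$ ($y = \left(-20578\right) \frac{1}{46498} = - \frac{10289}{23249} \approx -0.44256$)
$\sqrt{-23865 + y} = \sqrt{-23865 - \frac{10289}{23249}} = \sqrt{- \frac{554847674}{23249}} = \frac{i \sqrt{12899653572826}}{23249}$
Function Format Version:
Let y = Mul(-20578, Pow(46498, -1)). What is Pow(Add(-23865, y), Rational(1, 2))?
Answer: Mul(Rational(1, 23249), I, Pow(12899653572826, Rational(1, 2))) ≈ Mul(154.48, I)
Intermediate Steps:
y = Rational(-10289, 23249) (y = Mul(-20578, Rational(1, 46498)) = Rational(-10289, 23249) ≈ -0.44256)
Pow(Add(-23865, y), Rational(1, 2)) = Pow(Add(-23865, Rational(-10289, 23249)), Rational(1, 2)) = Pow(Rational(-554847674, 23249), Rational(1, 2)) = Mul(Rational(1, 23249), I, Pow(12899653572826, Rational(1, 2)))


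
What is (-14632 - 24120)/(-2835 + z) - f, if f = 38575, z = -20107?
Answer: -442474449/11471 ≈ -38573.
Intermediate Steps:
(-14632 - 24120)/(-2835 + z) - f = (-14632 - 24120)/(-2835 - 20107) - 1*38575 = -38752/(-22942) - 38575 = -38752*(-1/22942) - 38575 = 19376/11471 - 38575 = -442474449/11471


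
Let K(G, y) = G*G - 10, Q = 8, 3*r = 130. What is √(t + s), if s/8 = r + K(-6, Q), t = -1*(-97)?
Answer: √5865/3 ≈ 25.528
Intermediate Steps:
r = 130/3 (r = (⅓)*130 = 130/3 ≈ 43.333)
K(G, y) = -10 + G² (K(G, y) = G² - 10 = -10 + G²)
t = 97
s = 1664/3 (s = 8*(130/3 + (-10 + (-6)²)) = 8*(130/3 + (-10 + 36)) = 8*(130/3 + 26) = 8*(208/3) = 1664/3 ≈ 554.67)
√(t + s) = √(97 + 1664/3) = √(1955/3) = √5865/3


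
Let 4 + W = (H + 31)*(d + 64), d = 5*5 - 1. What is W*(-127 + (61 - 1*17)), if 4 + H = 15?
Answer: -306436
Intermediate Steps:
H = 11 (H = -4 + 15 = 11)
d = 24 (d = 25 - 1 = 24)
W = 3692 (W = -4 + (11 + 31)*(24 + 64) = -4 + 42*88 = -4 + 3696 = 3692)
W*(-127 + (61 - 1*17)) = 3692*(-127 + (61 - 1*17)) = 3692*(-127 + (61 - 17)) = 3692*(-127 + 44) = 3692*(-83) = -306436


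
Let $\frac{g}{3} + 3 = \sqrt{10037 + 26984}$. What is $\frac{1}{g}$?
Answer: $\frac{1}{37012} + \frac{\sqrt{37021}}{111036} \approx 0.0017599$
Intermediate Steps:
$g = -9 + 3 \sqrt{37021}$ ($g = -9 + 3 \sqrt{10037 + 26984} = -9 + 3 \sqrt{37021} \approx 568.23$)
$\frac{1}{g} = \frac{1}{-9 + 3 \sqrt{37021}}$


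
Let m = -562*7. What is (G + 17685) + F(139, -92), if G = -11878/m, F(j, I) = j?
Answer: 35065747/1967 ≈ 17827.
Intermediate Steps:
m = -3934
G = 5939/1967 (G = -11878/(-3934) = -11878*(-1/3934) = 5939/1967 ≈ 3.0193)
(G + 17685) + F(139, -92) = (5939/1967 + 17685) + 139 = 34792334/1967 + 139 = 35065747/1967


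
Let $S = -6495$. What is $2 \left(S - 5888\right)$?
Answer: $-24766$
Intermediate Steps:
$2 \left(S - 5888\right) = 2 \left(-6495 - 5888\right) = 2 \left(-12383\right) = -24766$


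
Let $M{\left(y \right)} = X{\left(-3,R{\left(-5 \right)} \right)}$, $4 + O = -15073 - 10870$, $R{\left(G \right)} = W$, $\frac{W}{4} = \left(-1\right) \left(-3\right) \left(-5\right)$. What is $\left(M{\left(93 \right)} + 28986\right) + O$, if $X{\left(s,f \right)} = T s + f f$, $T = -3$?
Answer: $6648$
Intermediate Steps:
$W = -60$ ($W = 4 \left(-1\right) \left(-3\right) \left(-5\right) = 4 \cdot 3 \left(-5\right) = 4 \left(-15\right) = -60$)
$R{\left(G \right)} = -60$
$O = -25947$ ($O = -4 - 25943 = -25947$)
$X{\left(s,f \right)} = f^{2} - 3 s$ ($X{\left(s,f \right)} = - 3 s + f f = - 3 s + f^{2} = f^{2} - 3 s$)
$M{\left(y \right)} = 3609$ ($M{\left(y \right)} = \left(-60\right)^{2} - -9 = 3600 + 9 = 3609$)
$\left(M{\left(93 \right)} + 28986\right) + O = \left(3609 + 28986\right) - 25947 = 32595 - 25947 = 6648$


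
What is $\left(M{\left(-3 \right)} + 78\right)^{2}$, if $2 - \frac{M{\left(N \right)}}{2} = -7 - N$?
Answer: $8100$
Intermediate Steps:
$M{\left(N \right)} = 18 + 2 N$ ($M{\left(N \right)} = 4 - 2 \left(-7 - N\right) = 4 + \left(14 + 2 N\right) = 18 + 2 N$)
$\left(M{\left(-3 \right)} + 78\right)^{2} = \left(\left(18 + 2 \left(-3\right)\right) + 78\right)^{2} = \left(\left(18 - 6\right) + 78\right)^{2} = \left(12 + 78\right)^{2} = 90^{2} = 8100$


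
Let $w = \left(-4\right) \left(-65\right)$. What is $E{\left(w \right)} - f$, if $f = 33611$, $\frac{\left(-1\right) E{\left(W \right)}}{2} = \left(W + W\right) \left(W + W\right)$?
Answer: $-574411$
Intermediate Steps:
$w = 260$
$E{\left(W \right)} = - 8 W^{2}$ ($E{\left(W \right)} = - 2 \left(W + W\right) \left(W + W\right) = - 2 \cdot 2 W 2 W = - 2 \cdot 4 W^{2} = - 8 W^{2}$)
$E{\left(w \right)} - f = - 8 \cdot 260^{2} - 33611 = \left(-8\right) 67600 - 33611 = -540800 - 33611 = -574411$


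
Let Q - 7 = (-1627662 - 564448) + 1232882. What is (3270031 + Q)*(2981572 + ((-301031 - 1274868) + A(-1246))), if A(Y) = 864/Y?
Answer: 2023654530986070/623 ≈ 3.2482e+12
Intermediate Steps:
Q = -959221 (Q = 7 + ((-1627662 - 564448) + 1232882) = 7 + (-2192110 + 1232882) = 7 - 959228 = -959221)
(3270031 + Q)*(2981572 + ((-301031 - 1274868) + A(-1246))) = (3270031 - 959221)*(2981572 + ((-301031 - 1274868) + 864/(-1246))) = 2310810*(2981572 + (-1575899 + 864*(-1/1246))) = 2310810*(2981572 + (-1575899 - 432/623)) = 2310810*(2981572 - 981785509/623) = 2310810*(875733847/623) = 2023654530986070/623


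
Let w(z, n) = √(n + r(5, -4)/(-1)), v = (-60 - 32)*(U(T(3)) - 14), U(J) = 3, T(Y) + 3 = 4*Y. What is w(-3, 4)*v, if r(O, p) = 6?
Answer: 1012*I*√2 ≈ 1431.2*I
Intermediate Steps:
T(Y) = -3 + 4*Y
v = 1012 (v = (-60 - 32)*(3 - 14) = -92*(-11) = 1012)
w(z, n) = √(-6 + n) (w(z, n) = √(n + 6/(-1)) = √(n + 6*(-1)) = √(n - 6) = √(-6 + n))
w(-3, 4)*v = √(-6 + 4)*1012 = √(-2)*1012 = (I*√2)*1012 = 1012*I*√2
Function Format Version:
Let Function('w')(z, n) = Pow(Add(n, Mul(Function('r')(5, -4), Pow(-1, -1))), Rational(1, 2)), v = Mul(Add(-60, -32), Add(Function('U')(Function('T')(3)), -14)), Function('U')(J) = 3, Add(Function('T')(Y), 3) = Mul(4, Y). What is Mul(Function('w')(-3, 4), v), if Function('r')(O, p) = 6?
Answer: Mul(1012, I, Pow(2, Rational(1, 2))) ≈ Mul(1431.2, I)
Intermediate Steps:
Function('T')(Y) = Add(-3, Mul(4, Y))
v = 1012 (v = Mul(Add(-60, -32), Add(3, -14)) = Mul(-92, -11) = 1012)
Function('w')(z, n) = Pow(Add(-6, n), Rational(1, 2)) (Function('w')(z, n) = Pow(Add(n, Mul(6, Pow(-1, -1))), Rational(1, 2)) = Pow(Add(n, Mul(6, -1)), Rational(1, 2)) = Pow(Add(n, -6), Rational(1, 2)) = Pow(Add(-6, n), Rational(1, 2)))
Mul(Function('w')(-3, 4), v) = Mul(Pow(Add(-6, 4), Rational(1, 2)), 1012) = Mul(Pow(-2, Rational(1, 2)), 1012) = Mul(Mul(I, Pow(2, Rational(1, 2))), 1012) = Mul(1012, I, Pow(2, Rational(1, 2)))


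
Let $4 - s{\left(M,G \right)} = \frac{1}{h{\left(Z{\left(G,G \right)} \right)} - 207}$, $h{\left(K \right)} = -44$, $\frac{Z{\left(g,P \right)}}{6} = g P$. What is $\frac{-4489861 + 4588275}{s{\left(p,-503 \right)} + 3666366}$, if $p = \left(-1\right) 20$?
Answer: $\frac{24701914}{920258871} \approx 0.026842$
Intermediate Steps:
$Z{\left(g,P \right)} = 6 P g$ ($Z{\left(g,P \right)} = 6 g P = 6 P g$)
$p = -20$
$s{\left(M,G \right)} = \frac{1005}{251}$ ($s{\left(M,G \right)} = 4 - \frac{1}{-44 - 207} = 4 - \frac{1}{-251} = 4 - - \frac{1}{251} = 4 + \frac{1}{251} = \frac{1005}{251}$)
$\frac{-4489861 + 4588275}{s{\left(p,-503 \right)} + 3666366} = \frac{-4489861 + 4588275}{\frac{1005}{251} + 3666366} = \frac{98414}{\frac{920258871}{251}} = 98414 \cdot \frac{251}{920258871} = \frac{24701914}{920258871}$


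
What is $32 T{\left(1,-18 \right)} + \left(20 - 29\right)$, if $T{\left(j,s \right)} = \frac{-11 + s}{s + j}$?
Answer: $\frac{775}{17} \approx 45.588$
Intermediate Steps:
$T{\left(j,s \right)} = \frac{-11 + s}{j + s}$
$32 T{\left(1,-18 \right)} + \left(20 - 29\right) = 32 \frac{-11 - 18}{1 - 18} + \left(20 - 29\right) = 32 \frac{1}{-17} \left(-29\right) + \left(20 - 29\right) = 32 \left(\left(- \frac{1}{17}\right) \left(-29\right)\right) - 9 = 32 \cdot \frac{29}{17} - 9 = \frac{928}{17} - 9 = \frac{775}{17}$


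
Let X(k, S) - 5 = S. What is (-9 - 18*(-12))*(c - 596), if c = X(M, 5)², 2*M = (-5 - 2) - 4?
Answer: -102672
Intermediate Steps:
M = -11/2 (M = ((-5 - 2) - 4)/2 = (-7 - 4)/2 = (½)*(-11) = -11/2 ≈ -5.5000)
X(k, S) = 5 + S
c = 100 (c = (5 + 5)² = 10² = 100)
(-9 - 18*(-12))*(c - 596) = (-9 - 18*(-12))*(100 - 596) = (-9 + 216)*(-496) = 207*(-496) = -102672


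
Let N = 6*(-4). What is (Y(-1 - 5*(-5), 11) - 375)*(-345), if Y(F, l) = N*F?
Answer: 328095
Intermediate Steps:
N = -24
Y(F, l) = -24*F
(Y(-1 - 5*(-5), 11) - 375)*(-345) = (-24*(-1 - 5*(-5)) - 375)*(-345) = (-24*(-1 + 25) - 375)*(-345) = (-24*24 - 375)*(-345) = (-576 - 375)*(-345) = -951*(-345) = 328095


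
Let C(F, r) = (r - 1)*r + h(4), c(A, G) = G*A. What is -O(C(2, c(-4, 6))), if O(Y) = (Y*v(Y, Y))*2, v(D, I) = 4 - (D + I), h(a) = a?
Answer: 1454432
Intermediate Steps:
v(D, I) = 4 - D - I (v(D, I) = 4 + (-D - I) = 4 - D - I)
c(A, G) = A*G
C(F, r) = 4 + r*(-1 + r) (C(F, r) = (r - 1)*r + 4 = (-1 + r)*r + 4 = r*(-1 + r) + 4 = 4 + r*(-1 + r))
O(Y) = 2*Y*(4 - 2*Y) (O(Y) = (Y*(4 - Y - Y))*2 = (Y*(4 - 2*Y))*2 = 2*Y*(4 - 2*Y))
-O(C(2, c(-4, 6))) = -4*(4 + (-4*6)² - (-4)*6)*(2 - (4 + (-4*6)² - (-4)*6)) = -4*(4 + (-24)² - 1*(-24))*(2 - (4 + (-24)² - 1*(-24))) = -4*(4 + 576 + 24)*(2 - (4 + 576 + 24)) = -4*604*(2 - 1*604) = -4*604*(2 - 604) = -4*604*(-602) = -1*(-1454432) = 1454432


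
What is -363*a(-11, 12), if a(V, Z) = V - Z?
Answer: 8349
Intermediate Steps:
-363*a(-11, 12) = -363*(-11 - 1*12) = -363*(-11 - 12) = -363*(-23) = 8349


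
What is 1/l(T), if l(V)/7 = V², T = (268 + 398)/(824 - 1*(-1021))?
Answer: 42025/38332 ≈ 1.0963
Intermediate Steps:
T = 74/205 (T = 666/(824 + 1021) = 666/1845 = 666*(1/1845) = 74/205 ≈ 0.36098)
l(V) = 7*V²
1/l(T) = 1/(7*(74/205)²) = 1/(7*(5476/42025)) = 1/(38332/42025) = 42025/38332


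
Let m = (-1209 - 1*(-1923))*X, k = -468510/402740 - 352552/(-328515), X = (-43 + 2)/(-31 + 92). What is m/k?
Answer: 387312968182140/72747198037 ≈ 5324.1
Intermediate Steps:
X = -41/61 ≈ -0.67213
k = -1192577017/13230613110 (k = -468510*1/402740 - 352552*(-1/328515) = -46851/40274 + 352552/328515 = -1192577017/13230613110 ≈ -0.090138)
m = -29274/61 (m = (-1209 - 1*(-1923))*(-41/61) = (-1209 + 1923)*(-41/61) = 714*(-41/61) = -29274/61 ≈ -479.90)
m/k = -29274/(61*(-1192577017/13230613110)) = -29274/61*(-13230613110/1192577017) = 387312968182140/72747198037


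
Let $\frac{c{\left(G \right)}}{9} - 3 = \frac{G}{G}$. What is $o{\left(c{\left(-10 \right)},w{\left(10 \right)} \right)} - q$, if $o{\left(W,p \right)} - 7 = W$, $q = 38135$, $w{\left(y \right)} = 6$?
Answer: $-38092$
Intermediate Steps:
$c{\left(G \right)} = 36$ ($c{\left(G \right)} = 27 + 9 \frac{G}{G} = 27 + 9 \cdot 1 = 27 + 9 = 36$)
$o{\left(W,p \right)} = 7 + W$
$o{\left(c{\left(-10 \right)},w{\left(10 \right)} \right)} - q = \left(7 + 36\right) - 38135 = 43 - 38135 = -38092$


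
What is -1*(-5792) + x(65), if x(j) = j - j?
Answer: 5792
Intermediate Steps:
x(j) = 0
-1*(-5792) + x(65) = -1*(-5792) + 0 = 5792 + 0 = 5792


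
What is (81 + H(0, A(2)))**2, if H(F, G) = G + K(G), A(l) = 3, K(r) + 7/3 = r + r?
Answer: 69169/9 ≈ 7685.4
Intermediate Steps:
K(r) = -7/3 + 2*r (K(r) = -7/3 + (r + r) = -7/3 + 2*r)
H(F, G) = -7/3 + 3*G (H(F, G) = G + (-7/3 + 2*G) = -7/3 + 3*G)
(81 + H(0, A(2)))**2 = (81 + (-7/3 + 3*3))**2 = (81 + (-7/3 + 9))**2 = (81 + 20/3)**2 = (263/3)**2 = 69169/9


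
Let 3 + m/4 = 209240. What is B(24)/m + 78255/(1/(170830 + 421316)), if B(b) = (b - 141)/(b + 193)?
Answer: 8415871688600734563/181617716 ≈ 4.6338e+10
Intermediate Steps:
m = 836948 (m = -12 + 4*209240 = -12 + 836960 = 836948)
B(b) = (-141 + b)/(193 + b)
B(24)/m + 78255/(1/(170830 + 421316)) = ((-141 + 24)/(193 + 24))/836948 + 78255/(1/(170830 + 421316)) = (-117/217)*(1/836948) + 78255/(1/592146) = ((1/217)*(-117))*(1/836948) + 78255/(1/592146) = -117/217*1/836948 + 78255*592146 = -117/181617716 + 46338385230 = 8415871688600734563/181617716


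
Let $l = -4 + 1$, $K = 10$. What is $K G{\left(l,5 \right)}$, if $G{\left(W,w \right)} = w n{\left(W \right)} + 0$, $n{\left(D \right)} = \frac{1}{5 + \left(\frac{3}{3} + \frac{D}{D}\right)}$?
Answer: $\frac{50}{7} \approx 7.1429$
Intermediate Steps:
$l = -3$
$n{\left(D \right)} = \frac{1}{7}$ ($n{\left(D \right)} = \frac{1}{5 + \left(3 \cdot \frac{1}{3} + 1\right)} = \frac{1}{5 + \left(1 + 1\right)} = \frac{1}{5 + 2} = \frac{1}{7}$)
$G{\left(W,w \right)} = \frac{w}{7}$ ($G{\left(W,w \right)} = w \frac{1}{7} + 0 = \frac{w}{7} + 0 = \frac{w}{7}$)
$K G{\left(l,5 \right)} = 10 \cdot \frac{1}{7} \cdot 5 = 10 \cdot \frac{5}{7} = \frac{50}{7}$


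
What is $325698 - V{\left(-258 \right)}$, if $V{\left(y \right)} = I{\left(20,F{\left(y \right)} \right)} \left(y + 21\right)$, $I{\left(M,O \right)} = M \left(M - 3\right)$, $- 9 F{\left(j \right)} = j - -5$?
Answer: $406278$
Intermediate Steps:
$F{\left(j \right)} = - \frac{5}{9} - \frac{j}{9}$ ($F{\left(j \right)} = - \frac{j - -5}{9} = - \frac{j + 5}{9} = - \frac{5 + j}{9} = - \frac{5}{9} - \frac{j}{9}$)
$I{\left(M,O \right)} = M \left(-3 + M\right)$
$V{\left(y \right)} = 7140 + 340 y$ ($V{\left(y \right)} = 20 \left(-3 + 20\right) \left(y + 21\right) = 20 \cdot 17 \left(21 + y\right) = 340 \left(21 + y\right) = 7140 + 340 y$)
$325698 - V{\left(-258 \right)} = 325698 - \left(7140 + 340 \left(-258\right)\right) = 325698 - \left(7140 - 87720\right) = 325698 - -80580 = 325698 + 80580 = 406278$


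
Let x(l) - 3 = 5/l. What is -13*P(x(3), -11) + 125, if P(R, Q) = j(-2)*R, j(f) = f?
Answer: 739/3 ≈ 246.33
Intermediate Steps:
x(l) = 3 + 5/l
P(R, Q) = -2*R
-13*P(x(3), -11) + 125 = -(-26)*(3 + 5/3) + 125 = -(-26)*14/3 + 125 = -13*(-28/3) + 125 = 364/3 + 125 = 739/3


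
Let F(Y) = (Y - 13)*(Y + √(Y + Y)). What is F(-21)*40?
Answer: 28560 - 1360*I*√42 ≈ 28560.0 - 8813.8*I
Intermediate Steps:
F(Y) = (-13 + Y)*(Y + √2*√Y) (F(Y) = (-13 + Y)*(Y + √(2*Y)) = (-13 + Y)*(Y + √2*√Y))
F(-21)*40 = ((-21)² - 13*(-21) + √2*(-21)^(3/2) - 13*√2*√(-21))*40 = (441 + 273 + √2*(-21*I*√21) - 13*√2*I*√21)*40 = (441 + 273 - 21*I*√42 - 13*I*√42)*40 = (714 - 34*I*√42)*40 = 28560 - 1360*I*√42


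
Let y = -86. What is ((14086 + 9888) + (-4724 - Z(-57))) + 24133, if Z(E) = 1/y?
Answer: 3730939/86 ≈ 43383.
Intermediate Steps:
Z(E) = -1/86 (Z(E) = 1/(-86) = -1/86)
((14086 + 9888) + (-4724 - Z(-57))) + 24133 = ((14086 + 9888) + (-4724 - 1*(-1/86))) + 24133 = (23974 + (-4724 + 1/86)) + 24133 = (23974 - 406263/86) + 24133 = 1655501/86 + 24133 = 3730939/86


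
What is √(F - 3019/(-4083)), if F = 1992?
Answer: √33220737465/4083 ≈ 44.640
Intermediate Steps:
√(F - 3019/(-4083)) = √(1992 - 3019/(-4083)) = √(1992 - 3019*(-1/4083)) = √(1992 + 3019/4083) = √(8136355/4083) = √33220737465/4083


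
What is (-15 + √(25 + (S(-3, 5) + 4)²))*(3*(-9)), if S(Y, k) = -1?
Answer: 405 - 27*√34 ≈ 247.56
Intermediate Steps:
(-15 + √(25 + (S(-3, 5) + 4)²))*(3*(-9)) = (-15 + √(25 + (-1 + 4)²))*(3*(-9)) = (-15 + √(25 + 3²))*(-27) = (-15 + √(25 + 9))*(-27) = (-15 + √34)*(-27) = 405 - 27*√34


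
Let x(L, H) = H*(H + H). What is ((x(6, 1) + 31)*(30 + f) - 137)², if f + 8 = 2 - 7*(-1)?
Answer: 784996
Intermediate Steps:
x(L, H) = 2*H² (x(L, H) = H*(2*H) = 2*H²)
f = 1 (f = -8 + (2 - 7*(-1)) = -8 + (2 + 7) = -8 + 9 = 1)
((x(6, 1) + 31)*(30 + f) - 137)² = ((2*1² + 31)*(30 + 1) - 137)² = ((2*1 + 31)*31 - 137)² = ((2 + 31)*31 - 137)² = (33*31 - 137)² = (1023 - 137)² = 886² = 784996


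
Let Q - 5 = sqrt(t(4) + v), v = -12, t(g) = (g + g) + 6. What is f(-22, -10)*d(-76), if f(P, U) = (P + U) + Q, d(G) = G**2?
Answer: -155952 + 5776*sqrt(2) ≈ -1.4778e+5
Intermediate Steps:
t(g) = 6 + 2*g (t(g) = 2*g + 6 = 6 + 2*g)
Q = 5 + sqrt(2) (Q = 5 + sqrt((6 + 2*4) - 12) = 5 + sqrt((6 + 8) - 12) = 5 + sqrt(14 - 12) = 5 + sqrt(2) ≈ 6.4142)
f(P, U) = 5 + P + U + sqrt(2) (f(P, U) = (P + U) + (5 + sqrt(2)) = 5 + P + U + sqrt(2))
f(-22, -10)*d(-76) = (5 - 22 - 10 + sqrt(2))*(-76)**2 = (-27 + sqrt(2))*5776 = -155952 + 5776*sqrt(2)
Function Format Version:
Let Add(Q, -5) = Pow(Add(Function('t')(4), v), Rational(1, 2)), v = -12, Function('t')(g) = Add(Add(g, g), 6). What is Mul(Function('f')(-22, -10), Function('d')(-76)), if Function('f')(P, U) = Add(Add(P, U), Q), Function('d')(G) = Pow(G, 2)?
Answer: Add(-155952, Mul(5776, Pow(2, Rational(1, 2)))) ≈ -1.4778e+5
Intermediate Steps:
Function('t')(g) = Add(6, Mul(2, g)) (Function('t')(g) = Add(Mul(2, g), 6) = Add(6, Mul(2, g)))
Q = Add(5, Pow(2, Rational(1, 2))) (Q = Add(5, Pow(Add(Add(6, Mul(2, 4)), -12), Rational(1, 2))) = Add(5, Pow(Add(Add(6, 8), -12), Rational(1, 2))) = Add(5, Pow(Add(14, -12), Rational(1, 2))) = Add(5, Pow(2, Rational(1, 2))) ≈ 6.4142)
Function('f')(P, U) = Add(5, P, U, Pow(2, Rational(1, 2))) (Function('f')(P, U) = Add(Add(P, U), Add(5, Pow(2, Rational(1, 2)))) = Add(5, P, U, Pow(2, Rational(1, 2))))
Mul(Function('f')(-22, -10), Function('d')(-76)) = Mul(Add(5, -22, -10, Pow(2, Rational(1, 2))), Pow(-76, 2)) = Mul(Add(-27, Pow(2, Rational(1, 2))), 5776) = Add(-155952, Mul(5776, Pow(2, Rational(1, 2))))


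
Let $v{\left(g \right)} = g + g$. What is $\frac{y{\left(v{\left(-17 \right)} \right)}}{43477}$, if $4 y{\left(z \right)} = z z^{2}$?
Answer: $- \frac{9826}{43477} \approx -0.226$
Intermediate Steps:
$v{\left(g \right)} = 2 g$
$y{\left(z \right)} = \frac{z^{3}}{4}$ ($y{\left(z \right)} = \frac{z z^{2}}{4} = \frac{z^{3}}{4}$)
$\frac{y{\left(v{\left(-17 \right)} \right)}}{43477} = \frac{\frac{1}{4} \left(2 \left(-17\right)\right)^{3}}{43477} = \frac{\left(-34\right)^{3}}{4} \cdot \frac{1}{43477} = \frac{1}{4} \left(-39304\right) \frac{1}{43477} = \left(-9826\right) \frac{1}{43477} = - \frac{9826}{43477}$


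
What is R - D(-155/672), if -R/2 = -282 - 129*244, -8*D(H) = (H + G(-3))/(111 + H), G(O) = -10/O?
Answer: 37823526021/595496 ≈ 63516.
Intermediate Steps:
D(H) = -(10/3 + H)/(8*(111 + H)) (D(H) = -(H - 10/(-3))/(8*(111 + H)) = -(H - 10*(-⅓))/(8*(111 + H)) = -(H + 10/3)/(8*(111 + H)) = -(10/3 + H)/(8*(111 + H)))
R = 63516 (R = -2*(-282 - 129*244) = -2*(-282 - 31476) = -2*(-31758) = 63516)
R - D(-155/672) = 63516 - (-10 - (-465)/672)/(24*(111 - 155/672)) = 63516 - (-10 - (-465)/672)/(24*(111 - 155*1/672)) = 63516 - (-10 - 3*(-155/672))/(24*(111 - 155/672)) = 63516 - (-10 + 155/224)/(24*74437/672) = 63516 - 672*(-2085)/(24*74437*224) = 63516 - 1*(-2085/595496) = 63516 + 2085/595496 = 37823526021/595496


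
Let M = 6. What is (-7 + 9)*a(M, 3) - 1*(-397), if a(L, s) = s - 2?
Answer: 399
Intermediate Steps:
a(L, s) = -2 + s
(-7 + 9)*a(M, 3) - 1*(-397) = (-7 + 9)*(-2 + 3) - 1*(-397) = 2*1 + 397 = 2 + 397 = 399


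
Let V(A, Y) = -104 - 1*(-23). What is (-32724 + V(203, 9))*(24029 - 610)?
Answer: -768260295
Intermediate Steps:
V(A, Y) = -81 (V(A, Y) = -104 + 23 = -81)
(-32724 + V(203, 9))*(24029 - 610) = (-32724 - 81)*(24029 - 610) = -32805*23419 = -768260295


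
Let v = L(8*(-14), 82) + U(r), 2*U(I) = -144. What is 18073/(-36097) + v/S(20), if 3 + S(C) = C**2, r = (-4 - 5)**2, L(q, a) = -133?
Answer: -14574866/14330509 ≈ -1.0171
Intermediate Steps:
r = 81 (r = (-9)**2 = 81)
U(I) = -72 (U(I) = (1/2)*(-144) = -72)
v = -205 (v = -133 - 72 = -205)
S(C) = -3 + C**2
18073/(-36097) + v/S(20) = 18073/(-36097) - 205/(-3 + 20**2) = 18073*(-1/36097) - 205/(-3 + 400) = -18073/36097 - 205/397 = -14574866/14330509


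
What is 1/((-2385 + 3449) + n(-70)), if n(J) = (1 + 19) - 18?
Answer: 1/1066 ≈ 0.00093809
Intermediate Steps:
n(J) = 2 (n(J) = 20 - 18 = 2)
1/((-2385 + 3449) + n(-70)) = 1/((-2385 + 3449) + 2) = 1/(1064 + 2) = 1/1066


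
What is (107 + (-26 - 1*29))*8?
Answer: 416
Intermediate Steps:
(107 + (-26 - 1*29))*8 = (107 + (-26 - 29))*8 = (107 - 55)*8 = 52*8 = 416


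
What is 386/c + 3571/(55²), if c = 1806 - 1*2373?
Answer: 857107/1715175 ≈ 0.49972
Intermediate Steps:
c = -567 (c = 1806 - 2373 = -567)
386/c + 3571/(55²) = 386/(-567) + 3571/(55²) = 386*(-1/567) + 3571/3025 = -386/567 + 3571*(1/3025) = -386/567 + 3571/3025 = 857107/1715175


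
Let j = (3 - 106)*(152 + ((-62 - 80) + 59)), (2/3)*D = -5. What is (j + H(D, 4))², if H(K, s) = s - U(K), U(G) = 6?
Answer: 50537881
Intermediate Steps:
D = -15/2 (D = (3/2)*(-5) = -15/2 ≈ -7.5000)
H(K, s) = -6 + s (H(K, s) = s - 1*6 = s - 6 = -6 + s)
j = -7107 (j = -103*(152 + (-142 + 59)) = -103*(152 - 83) = -103*69 = -7107)
(j + H(D, 4))² = (-7107 + (-6 + 4))² = (-7107 - 2)² = (-7109)² = 50537881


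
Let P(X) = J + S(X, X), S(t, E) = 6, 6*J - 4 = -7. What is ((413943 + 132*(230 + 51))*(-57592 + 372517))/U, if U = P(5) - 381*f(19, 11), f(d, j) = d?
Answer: -16710846750/851 ≈ -1.9637e+7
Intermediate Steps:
J = -1/2 (J = 2/3 + (1/6)*(-7) = 2/3 - 7/6 = -1/2 ≈ -0.50000)
P(X) = 11/2 (P(X) = -1/2 + 6 = 11/2)
U = -14467/2 (U = 11/2 - 381*19 = 11/2 - 7239 = -14467/2 ≈ -7233.5)
((413943 + 132*(230 + 51))*(-57592 + 372517))/U = ((413943 + 132*(230 + 51))*(-57592 + 372517))/(-14467/2) = ((413943 + 132*281)*314925)*(-2/14467) = ((413943 + 37092)*314925)*(-2/14467) = (451035*314925)*(-2/14467) = 142042197375*(-2/14467) = -16710846750/851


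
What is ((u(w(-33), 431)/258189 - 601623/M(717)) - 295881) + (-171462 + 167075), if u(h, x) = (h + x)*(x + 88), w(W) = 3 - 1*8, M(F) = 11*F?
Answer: -6177781008007/20569057 ≈ -3.0034e+5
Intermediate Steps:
w(W) = -5 (w(W) = 3 - 8 = -5)
u(h, x) = (88 + x)*(h + x) (u(h, x) = (h + x)*(88 + x) = (88 + x)*(h + x))
((u(w(-33), 431)/258189 - 601623/M(717)) - 295881) + (-171462 + 167075) = (((431² + 88*(-5) + 88*431 - 5*431)/258189 - 601623/(11*717)) - 295881) + (-171462 + 167075) = (((185761 - 440 + 37928 - 2155)*(1/258189) - 601623/7887) - 295881) - 4387 = ((221094*(1/258189) - 601623*1/7887) - 295881) - 4387 = ((73698/86063 - 18231/239) - 295881) - 4387 = (-1551400731/20569057 - 295881) - 4387 = -6087544554948/20569057 - 4387 = -6177781008007/20569057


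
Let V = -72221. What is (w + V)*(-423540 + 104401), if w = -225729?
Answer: 95087465050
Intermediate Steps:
(w + V)*(-423540 + 104401) = (-225729 - 72221)*(-423540 + 104401) = -297950*(-319139) = 95087465050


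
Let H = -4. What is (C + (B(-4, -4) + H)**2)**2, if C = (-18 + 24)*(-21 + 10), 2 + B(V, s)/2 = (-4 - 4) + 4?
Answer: 36100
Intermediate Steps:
B(V, s) = -12 (B(V, s) = -4 + 2*((-4 - 4) + 4) = -4 + 2*(-8 + 4) = -4 + 2*(-4) = -4 - 8 = -12)
C = -66 (C = 6*(-11) = -66)
(C + (B(-4, -4) + H)**2)**2 = (-66 + (-12 - 4)**2)**2 = (-66 + (-16)**2)**2 = (-66 + 256)**2 = 190**2 = 36100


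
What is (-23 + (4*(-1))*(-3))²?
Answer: 121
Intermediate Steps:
(-23 + (4*(-1))*(-3))² = (-23 - 4*(-3))² = (-23 + 12)² = (-11)² = 121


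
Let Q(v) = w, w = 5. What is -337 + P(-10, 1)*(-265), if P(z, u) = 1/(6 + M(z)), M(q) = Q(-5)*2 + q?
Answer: -2287/6 ≈ -381.17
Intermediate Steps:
Q(v) = 5
M(q) = 10 + q (M(q) = 5*2 + q = 10 + q)
P(z, u) = 1/(16 + z) (P(z, u) = 1/(6 + (10 + z)) = 1/(16 + z))
-337 + P(-10, 1)*(-265) = -337 - 265/(16 - 10) = -337 - 265/6 = -2287/6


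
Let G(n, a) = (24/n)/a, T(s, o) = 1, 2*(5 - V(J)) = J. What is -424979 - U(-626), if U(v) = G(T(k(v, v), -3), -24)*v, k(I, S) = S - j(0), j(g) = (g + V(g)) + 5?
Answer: -425605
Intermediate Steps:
V(J) = 5 - J/2
j(g) = 10 + g/2 (j(g) = (g + (5 - g/2)) + 5 = (5 + g/2) + 5 = 10 + g/2)
k(I, S) = -10 + S (k(I, S) = S - (10 + (½)*0) = S - (10 + 0) = S - 1*10 = S - 10 = -10 + S)
G(n, a) = 24/(a*n)
U(v) = -v (U(v) = (24/(-24*1))*v = (24*(-1/24)*1)*v = -v)
-424979 - U(-626) = -424979 - (-1)*(-626) = -424979 - 1*626 = -424979 - 626 = -425605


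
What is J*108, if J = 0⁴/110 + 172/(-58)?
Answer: -9288/29 ≈ -320.28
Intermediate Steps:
J = -86/29 (J = 0*(1/110) + 172*(-1/58) = 0 - 86/29 = -86/29 ≈ -2.9655)
J*108 = -86/29*108 = -9288/29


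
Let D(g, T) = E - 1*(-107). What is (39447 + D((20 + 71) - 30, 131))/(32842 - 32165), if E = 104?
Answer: 39658/677 ≈ 58.579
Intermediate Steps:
D(g, T) = 211 (D(g, T) = 104 - 1*(-107) = 104 + 107 = 211)
(39447 + D((20 + 71) - 30, 131))/(32842 - 32165) = (39447 + 211)/(32842 - 32165) = 39658/677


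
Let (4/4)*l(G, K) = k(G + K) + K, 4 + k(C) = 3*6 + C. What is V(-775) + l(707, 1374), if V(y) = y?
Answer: 2694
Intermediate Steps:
k(C) = 14 + C (k(C) = -4 + (3*6 + C) = -4 + (18 + C) = 14 + C)
l(G, K) = 14 + G + 2*K (l(G, K) = (14 + (G + K)) + K = (14 + G + K) + K = 14 + G + 2*K)
V(-775) + l(707, 1374) = -775 + (14 + 707 + 2*1374) = -775 + (14 + 707 + 2748) = -775 + 3469 = 2694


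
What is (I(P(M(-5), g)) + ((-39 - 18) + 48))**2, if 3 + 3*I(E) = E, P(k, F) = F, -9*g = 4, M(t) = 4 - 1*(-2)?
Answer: 75076/729 ≈ 102.98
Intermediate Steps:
M(t) = 6 (M(t) = 4 + 2 = 6)
g = -4/9 (g = -1/9*4 = -4/9 ≈ -0.44444)
I(E) = -1 + E/3
(I(P(M(-5), g)) + ((-39 - 18) + 48))**2 = ((-1 + (1/3)*(-4/9)) + ((-39 - 18) + 48))**2 = ((-1 - 4/27) + (-57 + 48))**2 = (-31/27 - 9)**2 = (-274/27)**2 = 75076/729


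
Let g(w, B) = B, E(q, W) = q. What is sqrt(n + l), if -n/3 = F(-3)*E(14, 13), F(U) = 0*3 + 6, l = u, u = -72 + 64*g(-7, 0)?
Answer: 18*I ≈ 18.0*I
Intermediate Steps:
u = -72 (u = -72 + 64*0 = -72 + 0 = -72)
l = -72
F(U) = 6 (F(U) = 0 + 6 = 6)
n = -252 (n = -18*14 = -3*84 = -252)
sqrt(n + l) = sqrt(-252 - 72) = sqrt(-324) = 18*I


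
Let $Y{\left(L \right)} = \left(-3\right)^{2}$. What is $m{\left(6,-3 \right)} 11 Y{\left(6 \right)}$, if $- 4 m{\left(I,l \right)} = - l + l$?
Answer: $0$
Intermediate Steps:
$Y{\left(L \right)} = 9$
$m{\left(I,l \right)} = 0$ ($m{\left(I,l \right)} = - \frac{- l + l}{4} = \left(- \frac{1}{4}\right) 0 = 0$)
$m{\left(6,-3 \right)} 11 Y{\left(6 \right)} = 0 \cdot 11 \cdot 9 = 0 \cdot 9 = 0$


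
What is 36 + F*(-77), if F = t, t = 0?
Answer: 36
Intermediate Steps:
F = 0
36 + F*(-77) = 36 + 0*(-77) = 36 + 0 = 36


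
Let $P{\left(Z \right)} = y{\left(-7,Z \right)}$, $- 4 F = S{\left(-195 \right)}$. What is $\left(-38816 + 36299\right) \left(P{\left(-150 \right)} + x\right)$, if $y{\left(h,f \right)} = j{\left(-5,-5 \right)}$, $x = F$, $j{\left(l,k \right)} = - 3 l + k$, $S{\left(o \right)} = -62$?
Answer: $- \frac{128367}{2} \approx -64184.0$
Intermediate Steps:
$F = \frac{31}{2}$ ($F = \left(- \frac{1}{4}\right) \left(-62\right) = \frac{31}{2} \approx 15.5$)
$j{\left(l,k \right)} = k - 3 l$
$x = \frac{31}{2} \approx 15.5$
$y{\left(h,f \right)} = 10$ ($y{\left(h,f \right)} = -5 - -15 = -5 + 15 = 10$)
$P{\left(Z \right)} = 10$
$\left(-38816 + 36299\right) \left(P{\left(-150 \right)} + x\right) = \left(-38816 + 36299\right) \left(10 + \frac{31}{2}\right) = \left(-2517\right) \frac{51}{2} = - \frac{128367}{2}$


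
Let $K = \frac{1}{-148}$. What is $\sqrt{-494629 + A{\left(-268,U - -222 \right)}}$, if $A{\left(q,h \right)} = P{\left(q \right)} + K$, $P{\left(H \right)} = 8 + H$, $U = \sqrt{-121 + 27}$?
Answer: $\frac{i \sqrt{2710012201}}{74} \approx 703.48 i$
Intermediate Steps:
$K = - \frac{1}{148} \approx -0.0067568$
$U = i \sqrt{94}$ ($U = \sqrt{-94} = i \sqrt{94} \approx 9.6954 i$)
$A{\left(q,h \right)} = \frac{1183}{148} + q$ ($A{\left(q,h \right)} = \left(8 + q\right) - \frac{1}{148} = \frac{1183}{148} + q$)
$\sqrt{-494629 + A{\left(-268,U - -222 \right)}} = \sqrt{-494629 + \left(\frac{1183}{148} - 268\right)} = \sqrt{-494629 - \frac{38481}{148}} = \sqrt{- \frac{73243573}{148}} = \frac{i \sqrt{2710012201}}{74}$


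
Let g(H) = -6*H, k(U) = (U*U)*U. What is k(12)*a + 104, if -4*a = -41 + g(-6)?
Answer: 2264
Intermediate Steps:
k(U) = U³ (k(U) = U²*U = U³)
a = 5/4 (a = -(-41 - 6*(-6))/4 = -(-41 + 36)/4 = -¼*(-5) = 5/4 ≈ 1.2500)
k(12)*a + 104 = 12³*(5/4) + 104 = 1728*(5/4) + 104 = 2160 + 104 = 2264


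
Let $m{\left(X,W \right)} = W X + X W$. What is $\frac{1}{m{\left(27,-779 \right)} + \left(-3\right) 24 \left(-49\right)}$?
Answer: $- \frac{1}{38538} \approx -2.5948 \cdot 10^{-5}$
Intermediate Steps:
$m{\left(X,W \right)} = 2 W X$ ($m{\left(X,W \right)} = W X + W X = 2 W X$)
$\frac{1}{m{\left(27,-779 \right)} + \left(-3\right) 24 \left(-49\right)} = \frac{1}{2 \left(-779\right) 27 + \left(-3\right) 24 \left(-49\right)} = \frac{1}{-42066 - -3528} = \frac{1}{-42066 + 3528} = \frac{1}{-38538} = - \frac{1}{38538}$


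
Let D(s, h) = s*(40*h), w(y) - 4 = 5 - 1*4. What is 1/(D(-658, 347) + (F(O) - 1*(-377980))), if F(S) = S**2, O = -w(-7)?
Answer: -1/8755035 ≈ -1.1422e-7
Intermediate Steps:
w(y) = 5 (w(y) = 4 + (5 - 1*4) = 4 + (5 - 4) = 4 + 1 = 5)
O = -5 (O = -1*5 = -5)
D(s, h) = 40*h*s
1/(D(-658, 347) + (F(O) - 1*(-377980))) = 1/(40*347*(-658) + ((-5)**2 - 1*(-377980))) = 1/(-9133040 + (25 + 377980)) = 1/(-9133040 + 378005) = 1/(-8755035) = -1/8755035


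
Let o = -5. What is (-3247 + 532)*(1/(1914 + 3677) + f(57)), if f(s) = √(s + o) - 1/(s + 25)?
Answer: 14956935/458462 - 5430*√13 ≈ -19546.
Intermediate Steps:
f(s) = √(-5 + s) - 1/(25 + s) (f(s) = √(s - 5) - 1/(s + 25) = √(-5 + s) - 1/(25 + s))
(-3247 + 532)*(1/(1914 + 3677) + f(57)) = (-3247 + 532)*(1/(1914 + 3677) + (-1 + 25*√(-5 + 57) + 57*√(-5 + 57))/(25 + 57)) = -2715*(1/5591 + (-1 + 25*√52 + 57*√52)/82) = -2715*(1/5591 + (-1 + 25*(2*√13) + 57*(2*√13))/82) = -2715*(1/5591 + (-1 + 50*√13 + 114*√13)/82) = -2715*(1/5591 + (-1 + 164*√13)/82) = -2715*(1/5591 + (-1/82 + 2*√13)) = -2715*(-5509/458462 + 2*√13) = 14956935/458462 - 5430*√13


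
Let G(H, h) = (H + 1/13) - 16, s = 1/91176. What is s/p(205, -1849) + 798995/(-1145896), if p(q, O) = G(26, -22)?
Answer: -298225816471/427707687318 ≈ -0.69727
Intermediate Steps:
s = 1/91176 ≈ 1.0968e-5
G(H, h) = -207/13 + H (G(H, h) = (H + 1/13) - 16 = (1/13 + H) - 16 = -207/13 + H)
p(q, O) = 131/13 (p(q, O) = -207/13 + 26 = 131/13)
s/p(205, -1849) + 798995/(-1145896) = 1/(91176*(131/13)) + 798995/(-1145896) = (1/91176)*(13/131) + 798995*(-1/1145896) = 13/11944056 - 798995/1145896 = -298225816471/427707687318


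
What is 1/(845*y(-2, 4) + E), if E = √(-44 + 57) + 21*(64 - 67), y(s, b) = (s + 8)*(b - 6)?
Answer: -10203/104101196 - √13/104101196 ≈ -9.8045e-5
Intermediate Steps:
y(s, b) = (-6 + b)*(8 + s) (y(s, b) = (8 + s)*(-6 + b) = (-6 + b)*(8 + s))
E = -63 + √13 (E = √13 + 21*(-3) = √13 - 63 = -63 + √13 ≈ -59.394)
1/(845*y(-2, 4) + E) = 1/(845*(-48 - 6*(-2) + 8*4 + 4*(-2)) + (-63 + √13)) = 1/(845*(-48 + 12 + 32 - 8) + (-63 + √13)) = 1/(845*(-12) + (-63 + √13)) = 1/(-10140 + (-63 + √13)) = 1/(-10203 + √13)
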